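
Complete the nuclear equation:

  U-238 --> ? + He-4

Conserve mass number: 238 = A + 4, so A = 234.
Conserve atomic number: 92 = Z + 2, so Z = 90.
Z = 90 is thorium, so the species is Th-234.

Th-234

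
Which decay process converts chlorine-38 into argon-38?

ΔA = 38 − 38 = 0; ΔZ = 18 − 17 = +1.
A is unchanged and Z rises by 1 — a neutron has become a proton (β⁻ decay).

beta-minus decay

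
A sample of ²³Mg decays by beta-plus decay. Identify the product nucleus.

Na-23

Beta-plus decay: mass number changes by +0, atomic number by -1.
A: 23 = 23; Z: 12 − 1 = 11.
Z = 11 is sodium, so the daughter is ²³Na.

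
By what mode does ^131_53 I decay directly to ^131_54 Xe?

beta-minus decay

ΔA = 131 − 131 = 0; ΔZ = 54 − 53 = +1.
A is unchanged and Z rises by 1 — a neutron has become a proton (β⁻ decay).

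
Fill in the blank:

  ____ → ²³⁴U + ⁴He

Pu-238

Conserve mass number: A = 234 + 4, so A = 238.
Conserve atomic number: Z = 92 + 2, so Z = 94.
Z = 94 is plutonium, so the species is ²³⁸Pu.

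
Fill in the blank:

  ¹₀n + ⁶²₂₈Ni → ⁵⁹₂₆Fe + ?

alpha particle

Conserve mass number: 1 + 62 = 59 + A, so A = 4.
Conserve atomic number: 0 + 28 = 26 + Z, so Z = 2.
A = 4 and Z = 2 is ⁴₂He — an alpha particle.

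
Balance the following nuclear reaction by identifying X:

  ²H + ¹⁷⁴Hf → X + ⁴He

Lu-172

Conserve mass number: 2 + 174 = A + 4, so A = 172.
Conserve atomic number: 1 + 72 = Z + 2, so Z = 71.
Z = 71 is lutetium, so the species is ¹⁷²Lu.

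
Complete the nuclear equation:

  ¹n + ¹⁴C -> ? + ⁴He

Be-11

Conserve mass number: 1 + 14 = A + 4, so A = 11.
Conserve atomic number: 0 + 6 = Z + 2, so Z = 4.
Z = 4 is beryllium, so the species is ¹¹Be.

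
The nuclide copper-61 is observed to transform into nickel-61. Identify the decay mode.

ΔA = 61 − 61 = 0; ΔZ = 28 − 29 = -1.
A is unchanged and Z drops by 1 — a proton has become a neutron (β⁺ emission or electron capture).

beta-plus decay or electron capture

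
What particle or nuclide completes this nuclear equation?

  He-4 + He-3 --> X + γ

Conserve mass number: 4 + 3 = A + 0, so A = 7.
Conserve atomic number: 2 + 2 = Z + 0, so Z = 4.
Z = 4 is beryllium, so the species is Be-7.

Be-7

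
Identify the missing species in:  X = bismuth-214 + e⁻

Conserve mass number: A = 214 + 0, so A = 214.
Conserve atomic number: Z = 83 − 1, so Z = 82.
Z = 82 is lead, so the species is lead-214.

Pb-214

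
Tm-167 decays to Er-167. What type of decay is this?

ΔA = 167 − 167 = 0; ΔZ = 68 − 69 = -1.
A is unchanged and Z drops by 1 — a proton has become a neutron (β⁺ emission or electron capture).

beta-plus decay or electron capture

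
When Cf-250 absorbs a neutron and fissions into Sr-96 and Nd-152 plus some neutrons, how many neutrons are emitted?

3

Conserve mass number: 251 = 96 + 152 + k, so k = 251 − 248 = 3.
Check atomic number: 98 = 38 + 60 + 0 = 98. ✓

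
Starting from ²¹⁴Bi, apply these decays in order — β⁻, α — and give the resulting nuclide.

Start: (A, Z) = (214, 83).
After β⁻: (214, 84).
After α: (210, 82).
Z = 82 is lead.

Pb-210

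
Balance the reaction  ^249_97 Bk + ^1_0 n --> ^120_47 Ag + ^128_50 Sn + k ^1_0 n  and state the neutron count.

2

Conserve mass number: 250 = 120 + 128 + k, so k = 250 − 248 = 2.
Check atomic number: 97 = 47 + 50 + 0 = 97. ✓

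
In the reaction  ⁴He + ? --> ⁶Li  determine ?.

deuteron

Conserve mass number: 4 + A = 6, so A = 2.
Conserve atomic number: 2 + Z = 3, so Z = 1.
A = 2 and Z = 1 is ²H — a deuteron.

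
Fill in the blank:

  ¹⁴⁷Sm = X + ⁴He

Nd-143

Conserve mass number: 147 = A + 4, so A = 143.
Conserve atomic number: 62 = Z + 2, so Z = 60.
Z = 60 is neodymium, so the species is ¹⁴³Nd.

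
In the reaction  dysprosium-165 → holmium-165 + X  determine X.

beta-minus particle

Conserve mass number: 165 = 165 + A, so A = 0.
Conserve atomic number: 66 = 67 + Z, so Z = -1.
A = 0 and Z = -1 is e⁻ — a beta-minus particle.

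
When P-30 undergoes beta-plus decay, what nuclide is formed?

Beta-plus decay: mass number changes by +0, atomic number by -1.
A: 30 = 30; Z: 15 − 1 = 14.
Z = 14 is silicon, so the daughter is Si-30.

Si-30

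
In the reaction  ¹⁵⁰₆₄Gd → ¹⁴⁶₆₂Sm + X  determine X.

Conserve mass number: 150 = 146 + A, so A = 4.
Conserve atomic number: 64 = 62 + Z, so Z = 2.
A = 4 and Z = 2 is ⁴₂He — an alpha particle.

alpha particle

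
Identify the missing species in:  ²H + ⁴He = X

Conserve mass number: 2 + 4 = A, so A = 6.
Conserve atomic number: 1 + 2 = Z, so Z = 3.
Z = 3 is lithium, so the species is ⁶Li.

Li-6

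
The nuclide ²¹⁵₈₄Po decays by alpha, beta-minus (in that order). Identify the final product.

Start: (A, Z) = (215, 84).
After α: (211, 82).
After β⁻: (211, 83).
Z = 83 is bismuth.

Bi-211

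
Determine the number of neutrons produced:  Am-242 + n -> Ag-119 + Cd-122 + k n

2

Conserve mass number: 243 = 119 + 122 + k, so k = 243 − 241 = 2.
Check atomic number: 95 = 47 + 48 + 0 = 95. ✓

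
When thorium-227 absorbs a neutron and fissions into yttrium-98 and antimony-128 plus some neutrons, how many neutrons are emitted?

Conserve mass number: 228 = 98 + 128 + k, so k = 228 − 226 = 2.
Check atomic number: 90 = 39 + 51 + 0 = 90. ✓

2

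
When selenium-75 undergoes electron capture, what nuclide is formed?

As-75

Electron capture: mass number changes by +0, atomic number by -1.
A: 75 = 75; Z: 34 − 1 = 33.
Z = 33 is arsenic, so the daughter is arsenic-75.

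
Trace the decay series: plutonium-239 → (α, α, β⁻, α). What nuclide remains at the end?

Start: (A, Z) = (239, 94).
After α: (235, 92).
After α: (231, 90).
After β⁻: (231, 91).
After α: (227, 89).
Z = 89 is actinium.

Ac-227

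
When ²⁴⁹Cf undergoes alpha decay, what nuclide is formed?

Cm-245

Alpha decay: mass number changes by -4, atomic number by -2.
A: 249 − 4 = 245; Z: 98 − 2 = 96.
Z = 96 is curium, so the daughter is ²⁴⁵Cm.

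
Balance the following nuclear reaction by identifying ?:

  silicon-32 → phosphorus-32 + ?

Conserve mass number: 32 = 32 + A, so A = 0.
Conserve atomic number: 14 = 15 + Z, so Z = -1.
A = 0 and Z = -1 is e⁻ — a beta-minus particle.

beta-minus particle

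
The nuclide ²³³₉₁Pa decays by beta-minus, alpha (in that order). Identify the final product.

Start: (A, Z) = (233, 91).
After β⁻: (233, 92).
After α: (229, 90).
Z = 90 is thorium.

Th-229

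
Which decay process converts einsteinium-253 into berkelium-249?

ΔA = 249 − 253 = -4; ΔZ = 97 − 99 = -2.
A drops by 4 and Z drops by 2 — the signature of alpha emission.

alpha decay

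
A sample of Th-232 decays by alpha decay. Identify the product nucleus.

Ra-228

Alpha decay: mass number changes by -4, atomic number by -2.
A: 232 − 4 = 228; Z: 90 − 2 = 88.
Z = 88 is radium, so the daughter is Ra-228.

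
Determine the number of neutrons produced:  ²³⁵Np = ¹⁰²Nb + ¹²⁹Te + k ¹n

4

Conserve mass number: 235 = 102 + 129 + k, so k = 235 − 231 = 4.
Check atomic number: 93 = 41 + 52 + 0 = 93. ✓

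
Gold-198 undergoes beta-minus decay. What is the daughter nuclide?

Hg-198

Beta-minus decay: mass number changes by +0, atomic number by +1.
A: 198 = 198; Z: 79 + 1 = 80.
Z = 80 is mercury, so the daughter is mercury-198.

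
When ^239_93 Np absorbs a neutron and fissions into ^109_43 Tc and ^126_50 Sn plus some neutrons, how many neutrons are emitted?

5

Conserve mass number: 240 = 109 + 126 + k, so k = 240 − 235 = 5.
Check atomic number: 93 = 43 + 50 + 0 = 93. ✓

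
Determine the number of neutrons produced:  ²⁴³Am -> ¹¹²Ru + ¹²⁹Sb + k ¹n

2

Conserve mass number: 243 = 112 + 129 + k, so k = 243 − 241 = 2.
Check atomic number: 95 = 44 + 51 + 0 = 95. ✓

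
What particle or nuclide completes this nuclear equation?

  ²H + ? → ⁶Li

Conserve mass number: 2 + A = 6, so A = 4.
Conserve atomic number: 1 + Z = 3, so Z = 2.
A = 4 and Z = 2 is ⁴He — an alpha particle.

alpha particle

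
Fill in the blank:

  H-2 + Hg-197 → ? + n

Conserve mass number: 2 + 197 = A + 1, so A = 198.
Conserve atomic number: 1 + 80 = Z + 0, so Z = 81.
Z = 81 is thallium, so the species is Tl-198.

Tl-198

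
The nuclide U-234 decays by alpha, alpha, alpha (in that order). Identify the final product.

Rn-222

Start: (A, Z) = (234, 92).
After α: (230, 90).
After α: (226, 88).
After α: (222, 86).
Z = 86 is radon.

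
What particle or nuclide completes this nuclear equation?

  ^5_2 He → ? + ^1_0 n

He-4

Conserve mass number: 5 = A + 1, so A = 4.
Conserve atomic number: 2 = Z + 0, so Z = 2.
A = 4 and Z = 2 is ^4_2 He — an alpha particle.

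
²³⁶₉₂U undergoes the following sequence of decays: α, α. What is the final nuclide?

Start: (A, Z) = (236, 92).
After α: (232, 90).
After α: (228, 88).
Z = 88 is radium.

Ra-228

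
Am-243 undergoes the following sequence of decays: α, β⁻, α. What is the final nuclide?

Start: (A, Z) = (243, 95).
After α: (239, 93).
After β⁻: (239, 94).
After α: (235, 92).
Z = 92 is uranium.

U-235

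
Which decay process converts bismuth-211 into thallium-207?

ΔA = 207 − 211 = -4; ΔZ = 81 − 83 = -2.
A drops by 4 and Z drops by 2 — the signature of alpha emission.

alpha decay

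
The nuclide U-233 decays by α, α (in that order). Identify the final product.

Start: (A, Z) = (233, 92).
After α: (229, 90).
After α: (225, 88).
Z = 88 is radium.

Ra-225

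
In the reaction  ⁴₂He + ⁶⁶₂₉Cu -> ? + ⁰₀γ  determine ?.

Conserve mass number: 4 + 66 = A + 0, so A = 70.
Conserve atomic number: 2 + 29 = Z + 0, so Z = 31.
Z = 31 is gallium, so the species is ⁷⁰₃₁Ga.

Ga-70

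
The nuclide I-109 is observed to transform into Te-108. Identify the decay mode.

proton emission

ΔA = 108 − 109 = -1; ΔZ = 52 − 53 = -1.
A drops by 1 and Z drops by 1 — a proton was emitted.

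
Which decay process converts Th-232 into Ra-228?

ΔA = 228 − 232 = -4; ΔZ = 88 − 90 = -2.
A drops by 4 and Z drops by 2 — the signature of alpha emission.

alpha decay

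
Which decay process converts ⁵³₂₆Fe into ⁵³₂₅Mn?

ΔA = 53 − 53 = 0; ΔZ = 25 − 26 = -1.
A is unchanged and Z drops by 1 — a proton has become a neutron (β⁺ emission or electron capture).

beta-plus decay or electron capture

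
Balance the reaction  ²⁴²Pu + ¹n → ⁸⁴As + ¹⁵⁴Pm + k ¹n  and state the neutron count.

5

Conserve mass number: 243 = 84 + 154 + k, so k = 243 − 238 = 5.
Check atomic number: 94 = 33 + 61 + 0 = 94. ✓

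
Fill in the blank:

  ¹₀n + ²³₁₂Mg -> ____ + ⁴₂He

Conserve mass number: 1 + 23 = A + 4, so A = 20.
Conserve atomic number: 0 + 12 = Z + 2, so Z = 10.
Z = 10 is neon, so the species is ²⁰₁₀Ne.

Ne-20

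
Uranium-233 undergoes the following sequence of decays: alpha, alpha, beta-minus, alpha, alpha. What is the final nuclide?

Start: (A, Z) = (233, 92).
After α: (229, 90).
After α: (225, 88).
After β⁻: (225, 89).
After α: (221, 87).
After α: (217, 85).
Z = 85 is astatine.

At-217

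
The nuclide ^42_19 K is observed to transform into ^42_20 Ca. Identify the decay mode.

beta-minus decay

ΔA = 42 − 42 = 0; ΔZ = 20 − 19 = +1.
A is unchanged and Z rises by 1 — a neutron has become a proton (β⁻ decay).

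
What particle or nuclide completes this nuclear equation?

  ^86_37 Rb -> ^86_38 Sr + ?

Conserve mass number: 86 = 86 + A, so A = 0.
Conserve atomic number: 37 = 38 + Z, so Z = -1.
A = 0 and Z = -1 is ^0_-1 e — a beta-minus particle.

beta-minus particle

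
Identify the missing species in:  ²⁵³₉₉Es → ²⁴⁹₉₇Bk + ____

alpha particle

Conserve mass number: 253 = 249 + A, so A = 4.
Conserve atomic number: 99 = 97 + Z, so Z = 2.
A = 4 and Z = 2 is ⁴₂He — an alpha particle.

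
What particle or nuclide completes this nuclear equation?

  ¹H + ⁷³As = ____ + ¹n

Conserve mass number: 1 + 73 = A + 1, so A = 73.
Conserve atomic number: 1 + 33 = Z + 0, so Z = 34.
Z = 34 is selenium, so the species is ⁷³Se.

Se-73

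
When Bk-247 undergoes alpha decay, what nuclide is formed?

Am-243

Alpha decay: mass number changes by -4, atomic number by -2.
A: 247 − 4 = 243; Z: 97 − 2 = 95.
Z = 95 is americium, so the daughter is Am-243.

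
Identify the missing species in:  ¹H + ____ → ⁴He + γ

triton

Conserve mass number: 1 + A = 4 + 0, so A = 3.
Conserve atomic number: 1 + Z = 2 + 0, so Z = 1.
A = 3 and Z = 1 is ³H — a triton.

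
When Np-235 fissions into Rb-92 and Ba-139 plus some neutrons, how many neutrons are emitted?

4

Conserve mass number: 235 = 92 + 139 + k, so k = 235 − 231 = 4.
Check atomic number: 93 = 37 + 56 + 0 = 93. ✓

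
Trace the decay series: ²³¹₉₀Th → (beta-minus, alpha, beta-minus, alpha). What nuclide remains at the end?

Start: (A, Z) = (231, 90).
After β⁻: (231, 91).
After α: (227, 89).
After β⁻: (227, 90).
After α: (223, 88).
Z = 88 is radium.

Ra-223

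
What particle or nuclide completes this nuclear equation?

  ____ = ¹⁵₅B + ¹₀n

Conserve mass number: A = 15 + 1, so A = 16.
Conserve atomic number: Z = 5 + 0, so Z = 5.
Z = 5 is boron, so the species is ¹⁶₅B.

B-16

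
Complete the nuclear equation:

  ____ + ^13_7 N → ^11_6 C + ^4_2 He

deuteron

Conserve mass number: A + 13 = 11 + 4, so A = 2.
Conserve atomic number: Z + 7 = 6 + 2, so Z = 1.
A = 2 and Z = 1 is ^2_1 H — a deuteron.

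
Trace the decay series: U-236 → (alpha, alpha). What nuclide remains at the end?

Ra-228

Start: (A, Z) = (236, 92).
After α: (232, 90).
After α: (228, 88).
Z = 88 is radium.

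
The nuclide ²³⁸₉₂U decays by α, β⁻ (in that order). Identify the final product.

Start: (A, Z) = (238, 92).
After α: (234, 90).
After β⁻: (234, 91).
Z = 91 is protactinium.

Pa-234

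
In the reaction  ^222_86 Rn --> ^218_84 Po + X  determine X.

Conserve mass number: 222 = 218 + A, so A = 4.
Conserve atomic number: 86 = 84 + Z, so Z = 2.
A = 4 and Z = 2 is ^4_2 He — an alpha particle.

alpha particle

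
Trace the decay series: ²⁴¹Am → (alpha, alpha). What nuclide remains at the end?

Pa-233

Start: (A, Z) = (241, 95).
After α: (237, 93).
After α: (233, 91).
Z = 91 is protactinium.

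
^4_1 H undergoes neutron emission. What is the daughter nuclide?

Neutron emission: mass number changes by -1, atomic number by +0.
A: 4 − 1 = 3; Z: 1 = 1.
Z = 1 is hydrogen, so the daughter is ^3_1 H.

H-3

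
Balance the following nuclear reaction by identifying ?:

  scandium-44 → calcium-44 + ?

positron

Conserve mass number: 44 = 44 + A, so A = 0.
Conserve atomic number: 21 = 20 + Z, so Z = 1.
A = 0 and Z = 1 is e⁺ — a positron.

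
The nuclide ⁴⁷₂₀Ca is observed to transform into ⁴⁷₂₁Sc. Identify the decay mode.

beta-minus decay

ΔA = 47 − 47 = 0; ΔZ = 21 − 20 = +1.
A is unchanged and Z rises by 1 — a neutron has become a proton (β⁻ decay).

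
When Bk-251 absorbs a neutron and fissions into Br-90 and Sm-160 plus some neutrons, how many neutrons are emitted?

2

Conserve mass number: 252 = 90 + 160 + k, so k = 252 − 250 = 2.
Check atomic number: 97 = 35 + 62 + 0 = 97. ✓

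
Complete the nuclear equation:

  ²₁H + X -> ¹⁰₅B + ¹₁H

B-9

Conserve mass number: 2 + A = 10 + 1, so A = 9.
Conserve atomic number: 1 + Z = 5 + 1, so Z = 5.
Z = 5 is boron, so the species is ⁹₅B.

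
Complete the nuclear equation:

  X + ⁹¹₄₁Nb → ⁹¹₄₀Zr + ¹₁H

neutron

Conserve mass number: A + 91 = 91 + 1, so A = 1.
Conserve atomic number: Z + 41 = 40 + 1, so Z = 0.
A = 1 and Z = 0 is ¹₀n — a neutron.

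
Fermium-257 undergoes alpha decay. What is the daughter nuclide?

Alpha decay: mass number changes by -4, atomic number by -2.
A: 257 − 4 = 253; Z: 100 − 2 = 98.
Z = 98 is californium, so the daughter is californium-253.

Cf-253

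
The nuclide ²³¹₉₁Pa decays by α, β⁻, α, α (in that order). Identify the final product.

Start: (A, Z) = (231, 91).
After α: (227, 89).
After β⁻: (227, 90).
After α: (223, 88).
After α: (219, 86).
Z = 86 is radon.

Rn-219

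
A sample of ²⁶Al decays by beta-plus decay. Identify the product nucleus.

Beta-plus decay: mass number changes by +0, atomic number by -1.
A: 26 = 26; Z: 13 − 1 = 12.
Z = 12 is magnesium, so the daughter is ²⁶Mg.

Mg-26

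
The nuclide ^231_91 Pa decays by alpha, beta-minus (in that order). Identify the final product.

Start: (A, Z) = (231, 91).
After α: (227, 89).
After β⁻: (227, 90).
Z = 90 is thorium.

Th-227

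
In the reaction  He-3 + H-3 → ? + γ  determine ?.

Li-6

Conserve mass number: 3 + 3 = A + 0, so A = 6.
Conserve atomic number: 2 + 1 = Z + 0, so Z = 3.
Z = 3 is lithium, so the species is Li-6.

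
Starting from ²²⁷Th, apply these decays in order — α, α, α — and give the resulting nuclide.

Start: (A, Z) = (227, 90).
After α: (223, 88).
After α: (219, 86).
After α: (215, 84).
Z = 84 is polonium.

Po-215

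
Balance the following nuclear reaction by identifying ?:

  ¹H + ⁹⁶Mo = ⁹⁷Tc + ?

Conserve mass number: 1 + 96 = 97 + A, so A = 0.
Conserve atomic number: 1 + 42 = 43 + Z, so Z = 0.
A = 0 and Z = 0 is γ — a gamma ray.

gamma ray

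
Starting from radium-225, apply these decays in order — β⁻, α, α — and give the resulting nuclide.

At-217

Start: (A, Z) = (225, 88).
After β⁻: (225, 89).
After α: (221, 87).
After α: (217, 85).
Z = 85 is astatine.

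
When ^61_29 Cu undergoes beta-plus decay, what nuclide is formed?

Beta-plus decay: mass number changes by +0, atomic number by -1.
A: 61 = 61; Z: 29 − 1 = 28.
Z = 28 is nickel, so the daughter is ^61_28 Ni.

Ni-61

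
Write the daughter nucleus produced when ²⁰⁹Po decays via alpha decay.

Alpha decay: mass number changes by -4, atomic number by -2.
A: 209 − 4 = 205; Z: 84 − 2 = 82.
Z = 82 is lead, so the daughter is ²⁰⁵Pb.

Pb-205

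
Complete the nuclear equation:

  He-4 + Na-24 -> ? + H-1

Mg-27

Conserve mass number: 4 + 24 = A + 1, so A = 27.
Conserve atomic number: 2 + 11 = Z + 1, so Z = 12.
Z = 12 is magnesium, so the species is Mg-27.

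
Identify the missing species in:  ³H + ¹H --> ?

He-4

Conserve mass number: 3 + 1 = A, so A = 4.
Conserve atomic number: 1 + 1 = Z, so Z = 2.
A = 4 and Z = 2 is ⁴He — an alpha particle.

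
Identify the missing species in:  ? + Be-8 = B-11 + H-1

alpha particle

Conserve mass number: A + 8 = 11 + 1, so A = 4.
Conserve atomic number: Z + 4 = 5 + 1, so Z = 2.
A = 4 and Z = 2 is He-4 — an alpha particle.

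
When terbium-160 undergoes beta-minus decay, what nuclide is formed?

Dy-160

Beta-minus decay: mass number changes by +0, atomic number by +1.
A: 160 = 160; Z: 65 + 1 = 66.
Z = 66 is dysprosium, so the daughter is dysprosium-160.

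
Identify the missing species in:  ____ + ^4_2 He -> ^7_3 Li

triton

Conserve mass number: A + 4 = 7, so A = 3.
Conserve atomic number: Z + 2 = 3, so Z = 1.
A = 3 and Z = 1 is ^3_1 H — a triton.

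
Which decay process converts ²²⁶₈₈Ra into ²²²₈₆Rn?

alpha decay

ΔA = 222 − 226 = -4; ΔZ = 86 − 88 = -2.
A drops by 4 and Z drops by 2 — the signature of alpha emission.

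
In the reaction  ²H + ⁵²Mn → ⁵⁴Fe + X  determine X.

Conserve mass number: 2 + 52 = 54 + A, so A = 0.
Conserve atomic number: 1 + 25 = 26 + Z, so Z = 0.
A = 0 and Z = 0 is γ — a gamma ray.

gamma ray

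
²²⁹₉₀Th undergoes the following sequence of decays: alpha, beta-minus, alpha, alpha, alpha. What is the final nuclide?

Start: (A, Z) = (229, 90).
After α: (225, 88).
After β⁻: (225, 89).
After α: (221, 87).
After α: (217, 85).
After α: (213, 83).
Z = 83 is bismuth.

Bi-213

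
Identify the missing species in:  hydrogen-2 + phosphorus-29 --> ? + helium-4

Conserve mass number: 2 + 29 = A + 4, so A = 27.
Conserve atomic number: 1 + 15 = Z + 2, so Z = 14.
Z = 14 is silicon, so the species is silicon-27.

Si-27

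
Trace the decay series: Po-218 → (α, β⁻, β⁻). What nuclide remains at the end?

Po-214

Start: (A, Z) = (218, 84).
After α: (214, 82).
After β⁻: (214, 83).
After β⁻: (214, 84).
Z = 84 is polonium.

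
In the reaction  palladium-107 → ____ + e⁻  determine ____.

Ag-107

Conserve mass number: 107 = A + 0, so A = 107.
Conserve atomic number: 46 = Z − 1, so Z = 47.
Z = 47 is silver, so the species is silver-107.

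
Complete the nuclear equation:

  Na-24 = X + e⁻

Conserve mass number: 24 = A + 0, so A = 24.
Conserve atomic number: 11 = Z − 1, so Z = 12.
Z = 12 is magnesium, so the species is Mg-24.

Mg-24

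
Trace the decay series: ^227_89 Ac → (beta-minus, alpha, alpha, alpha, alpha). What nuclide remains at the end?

Start: (A, Z) = (227, 89).
After β⁻: (227, 90).
After α: (223, 88).
After α: (219, 86).
After α: (215, 84).
After α: (211, 82).
Z = 82 is lead.

Pb-211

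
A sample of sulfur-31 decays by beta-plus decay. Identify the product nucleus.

P-31

Beta-plus decay: mass number changes by +0, atomic number by -1.
A: 31 = 31; Z: 16 − 1 = 15.
Z = 15 is phosphorus, so the daughter is phosphorus-31.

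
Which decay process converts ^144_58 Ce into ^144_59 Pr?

beta-minus decay

ΔA = 144 − 144 = 0; ΔZ = 59 − 58 = +1.
A is unchanged and Z rises by 1 — a neutron has become a proton (β⁻ decay).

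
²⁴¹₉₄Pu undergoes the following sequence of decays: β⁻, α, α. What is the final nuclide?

Pa-233

Start: (A, Z) = (241, 94).
After β⁻: (241, 95).
After α: (237, 93).
After α: (233, 91).
Z = 91 is protactinium.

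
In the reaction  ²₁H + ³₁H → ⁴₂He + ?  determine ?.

Conserve mass number: 2 + 3 = 4 + A, so A = 1.
Conserve atomic number: 1 + 1 = 2 + Z, so Z = 0.
A = 1 and Z = 0 is ¹₀n — a neutron.

neutron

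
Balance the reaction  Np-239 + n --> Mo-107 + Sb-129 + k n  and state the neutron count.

4

Conserve mass number: 240 = 107 + 129 + k, so k = 240 − 236 = 4.
Check atomic number: 93 = 42 + 51 + 0 = 93. ✓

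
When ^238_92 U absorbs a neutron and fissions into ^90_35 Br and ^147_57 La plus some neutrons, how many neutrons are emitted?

2

Conserve mass number: 239 = 90 + 147 + k, so k = 239 − 237 = 2.
Check atomic number: 92 = 35 + 57 + 0 = 92. ✓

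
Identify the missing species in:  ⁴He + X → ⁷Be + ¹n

alpha particle

Conserve mass number: 4 + A = 7 + 1, so A = 4.
Conserve atomic number: 2 + Z = 4 + 0, so Z = 2.
A = 4 and Z = 2 is ⁴He — an alpha particle.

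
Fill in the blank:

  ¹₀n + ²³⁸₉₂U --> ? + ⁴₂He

Conserve mass number: 1 + 238 = A + 4, so A = 235.
Conserve atomic number: 0 + 92 = Z + 2, so Z = 90.
Z = 90 is thorium, so the species is ²³⁵₉₀Th.

Th-235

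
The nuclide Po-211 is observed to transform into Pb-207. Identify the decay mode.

ΔA = 207 − 211 = -4; ΔZ = 82 − 84 = -2.
A drops by 4 and Z drops by 2 — the signature of alpha emission.

alpha decay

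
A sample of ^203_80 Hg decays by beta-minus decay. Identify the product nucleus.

Tl-203

Beta-minus decay: mass number changes by +0, atomic number by +1.
A: 203 = 203; Z: 80 + 1 = 81.
Z = 81 is thallium, so the daughter is ^203_81 Tl.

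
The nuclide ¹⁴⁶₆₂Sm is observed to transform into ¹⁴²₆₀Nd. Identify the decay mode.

alpha decay

ΔA = 142 − 146 = -4; ΔZ = 60 − 62 = -2.
A drops by 4 and Z drops by 2 — the signature of alpha emission.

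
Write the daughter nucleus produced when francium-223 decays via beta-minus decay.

Beta-minus decay: mass number changes by +0, atomic number by +1.
A: 223 = 223; Z: 87 + 1 = 88.
Z = 88 is radium, so the daughter is radium-223.

Ra-223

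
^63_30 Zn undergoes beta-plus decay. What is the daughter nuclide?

Beta-plus decay: mass number changes by +0, atomic number by -1.
A: 63 = 63; Z: 30 − 1 = 29.
Z = 29 is copper, so the daughter is ^63_29 Cu.

Cu-63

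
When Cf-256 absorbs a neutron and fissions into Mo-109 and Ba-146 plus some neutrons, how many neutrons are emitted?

Conserve mass number: 257 = 109 + 146 + k, so k = 257 − 255 = 2.
Check atomic number: 98 = 42 + 56 + 0 = 98. ✓

2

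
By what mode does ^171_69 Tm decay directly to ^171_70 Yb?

ΔA = 171 − 171 = 0; ΔZ = 70 − 69 = +1.
A is unchanged and Z rises by 1 — a neutron has become a proton (β⁻ decay).

beta-minus decay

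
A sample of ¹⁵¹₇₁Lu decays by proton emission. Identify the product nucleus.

Proton emission: mass number changes by -1, atomic number by -1.
A: 151 − 1 = 150; Z: 71 − 1 = 70.
Z = 70 is ytterbium, so the daughter is ¹⁵⁰₇₀Yb.

Yb-150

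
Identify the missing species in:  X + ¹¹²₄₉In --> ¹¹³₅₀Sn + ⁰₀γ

proton

Conserve mass number: A + 112 = 113 + 0, so A = 1.
Conserve atomic number: Z + 49 = 50 + 0, so Z = 1.
A = 1 and Z = 1 is ¹₁H — a proton.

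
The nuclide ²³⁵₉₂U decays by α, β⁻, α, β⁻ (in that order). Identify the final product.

Th-227

Start: (A, Z) = (235, 92).
After α: (231, 90).
After β⁻: (231, 91).
After α: (227, 89).
After β⁻: (227, 90).
Z = 90 is thorium.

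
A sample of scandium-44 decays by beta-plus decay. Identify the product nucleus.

Ca-44

Beta-plus decay: mass number changes by +0, atomic number by -1.
A: 44 = 44; Z: 21 − 1 = 20.
Z = 20 is calcium, so the daughter is calcium-44.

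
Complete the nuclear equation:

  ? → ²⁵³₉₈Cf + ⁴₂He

Conserve mass number: A = 253 + 4, so A = 257.
Conserve atomic number: Z = 98 + 2, so Z = 100.
Z = 100 is fermium, so the species is ²⁵⁷₁₀₀Fm.

Fm-257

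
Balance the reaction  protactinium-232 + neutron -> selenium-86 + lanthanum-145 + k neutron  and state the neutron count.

Conserve mass number: 233 = 86 + 145 + k, so k = 233 − 231 = 2.
Check atomic number: 91 = 34 + 57 + 0 = 91. ✓

2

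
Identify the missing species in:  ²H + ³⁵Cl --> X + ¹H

Conserve mass number: 2 + 35 = A + 1, so A = 36.
Conserve atomic number: 1 + 17 = Z + 1, so Z = 17.
Z = 17 is chlorine, so the species is ³⁶Cl.

Cl-36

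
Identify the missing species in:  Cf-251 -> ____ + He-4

Conserve mass number: 251 = A + 4, so A = 247.
Conserve atomic number: 98 = Z + 2, so Z = 96.
Z = 96 is curium, so the species is Cm-247.

Cm-247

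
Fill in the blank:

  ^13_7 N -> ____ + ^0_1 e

C-13

Conserve mass number: 13 = A + 0, so A = 13.
Conserve atomic number: 7 = Z + 1, so Z = 6.
Z = 6 is carbon, so the species is ^13_6 C.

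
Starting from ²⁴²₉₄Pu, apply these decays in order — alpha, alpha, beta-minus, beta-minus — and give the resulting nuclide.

Start: (A, Z) = (242, 94).
After α: (238, 92).
After α: (234, 90).
After β⁻: (234, 91).
After β⁻: (234, 92).
Z = 92 is uranium.

U-234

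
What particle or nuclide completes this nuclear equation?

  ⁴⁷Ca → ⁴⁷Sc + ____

beta-minus particle

Conserve mass number: 47 = 47 + A, so A = 0.
Conserve atomic number: 20 = 21 + Z, so Z = -1.
A = 0 and Z = -1 is e⁻ — a beta-minus particle.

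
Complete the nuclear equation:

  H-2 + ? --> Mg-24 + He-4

Conserve mass number: 2 + A = 24 + 4, so A = 26.
Conserve atomic number: 1 + Z = 12 + 2, so Z = 13.
Z = 13 is aluminium, so the species is Al-26.

Al-26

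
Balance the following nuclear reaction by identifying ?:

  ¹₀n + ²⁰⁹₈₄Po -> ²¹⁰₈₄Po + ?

gamma ray

Conserve mass number: 1 + 209 = 210 + A, so A = 0.
Conserve atomic number: 0 + 84 = 84 + Z, so Z = 0.
A = 0 and Z = 0 is ⁰₀γ — a gamma ray.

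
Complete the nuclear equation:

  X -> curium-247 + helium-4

Conserve mass number: A = 247 + 4, so A = 251.
Conserve atomic number: Z = 96 + 2, so Z = 98.
Z = 98 is californium, so the species is californium-251.

Cf-251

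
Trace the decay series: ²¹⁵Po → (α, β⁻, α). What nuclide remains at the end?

Tl-207

Start: (A, Z) = (215, 84).
After α: (211, 82).
After β⁻: (211, 83).
After α: (207, 81).
Z = 81 is thallium.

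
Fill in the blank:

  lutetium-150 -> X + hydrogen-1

Conserve mass number: 150 = A + 1, so A = 149.
Conserve atomic number: 71 = Z + 1, so Z = 70.
Z = 70 is ytterbium, so the species is ytterbium-149.

Yb-149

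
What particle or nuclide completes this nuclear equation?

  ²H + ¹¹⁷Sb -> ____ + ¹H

Conserve mass number: 2 + 117 = A + 1, so A = 118.
Conserve atomic number: 1 + 51 = Z + 1, so Z = 51.
Z = 51 is antimony, so the species is ¹¹⁸Sb.

Sb-118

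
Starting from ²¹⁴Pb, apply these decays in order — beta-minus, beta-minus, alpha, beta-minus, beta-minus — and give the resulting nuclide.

Start: (A, Z) = (214, 82).
After β⁻: (214, 83).
After β⁻: (214, 84).
After α: (210, 82).
After β⁻: (210, 83).
After β⁻: (210, 84).
Z = 84 is polonium.

Po-210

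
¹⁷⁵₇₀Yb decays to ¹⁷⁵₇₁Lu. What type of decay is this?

beta-minus decay

ΔA = 175 − 175 = 0; ΔZ = 71 − 70 = +1.
A is unchanged and Z rises by 1 — a neutron has become a proton (β⁻ decay).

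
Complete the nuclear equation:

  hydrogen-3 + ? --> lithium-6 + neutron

alpha particle

Conserve mass number: 3 + A = 6 + 1, so A = 4.
Conserve atomic number: 1 + Z = 3 + 0, so Z = 2.
A = 4 and Z = 2 is helium-4 — an alpha particle.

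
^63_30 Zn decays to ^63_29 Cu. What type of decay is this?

ΔA = 63 − 63 = 0; ΔZ = 29 − 30 = -1.
A is unchanged and Z drops by 1 — a proton has become a neutron (β⁺ emission or electron capture).

beta-plus decay or electron capture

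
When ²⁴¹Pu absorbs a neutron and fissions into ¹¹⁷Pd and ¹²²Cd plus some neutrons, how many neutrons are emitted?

Conserve mass number: 242 = 117 + 122 + k, so k = 242 − 239 = 3.
Check atomic number: 94 = 46 + 48 + 0 = 94. ✓

3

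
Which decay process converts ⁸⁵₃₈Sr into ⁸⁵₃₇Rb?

beta-plus decay or electron capture

ΔA = 85 − 85 = 0; ΔZ = 37 − 38 = -1.
A is unchanged and Z drops by 1 — a proton has become a neutron (β⁺ emission or electron capture).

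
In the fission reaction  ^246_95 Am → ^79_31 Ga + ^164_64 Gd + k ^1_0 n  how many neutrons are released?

Conserve mass number: 246 = 79 + 164 + k, so k = 246 − 243 = 3.
Check atomic number: 95 = 31 + 64 + 0 = 95. ✓

3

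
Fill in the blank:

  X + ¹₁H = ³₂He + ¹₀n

triton

Conserve mass number: A + 1 = 3 + 1, so A = 3.
Conserve atomic number: Z + 1 = 2 + 0, so Z = 1.
A = 3 and Z = 1 is ³₁H — a triton.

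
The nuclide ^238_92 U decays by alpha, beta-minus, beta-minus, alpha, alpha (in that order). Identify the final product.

Ra-226

Start: (A, Z) = (238, 92).
After α: (234, 90).
After β⁻: (234, 91).
After β⁻: (234, 92).
After α: (230, 90).
After α: (226, 88).
Z = 88 is radium.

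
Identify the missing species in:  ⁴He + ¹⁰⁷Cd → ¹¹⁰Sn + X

neutron

Conserve mass number: 4 + 107 = 110 + A, so A = 1.
Conserve atomic number: 2 + 48 = 50 + Z, so Z = 0.
A = 1 and Z = 0 is ¹n — a neutron.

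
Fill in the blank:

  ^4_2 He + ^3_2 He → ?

Be-7

Conserve mass number: 4 + 3 = A, so A = 7.
Conserve atomic number: 2 + 2 = Z, so Z = 4.
Z = 4 is beryllium, so the species is ^7_4 Be.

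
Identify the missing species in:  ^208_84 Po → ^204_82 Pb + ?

Conserve mass number: 208 = 204 + A, so A = 4.
Conserve atomic number: 84 = 82 + Z, so Z = 2.
A = 4 and Z = 2 is ^4_2 He — an alpha particle.

alpha particle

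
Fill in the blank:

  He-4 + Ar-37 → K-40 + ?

proton

Conserve mass number: 4 + 37 = 40 + A, so A = 1.
Conserve atomic number: 2 + 18 = 19 + Z, so Z = 1.
A = 1 and Z = 1 is H-1 — a proton.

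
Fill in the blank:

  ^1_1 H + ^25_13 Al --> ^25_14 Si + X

neutron

Conserve mass number: 1 + 25 = 25 + A, so A = 1.
Conserve atomic number: 1 + 13 = 14 + Z, so Z = 0.
A = 1 and Z = 0 is ^1_0 n — a neutron.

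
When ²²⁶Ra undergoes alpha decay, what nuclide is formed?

Rn-222

Alpha decay: mass number changes by -4, atomic number by -2.
A: 226 − 4 = 222; Z: 88 − 2 = 86.
Z = 86 is radon, so the daughter is ²²²Rn.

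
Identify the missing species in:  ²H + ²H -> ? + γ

He-4

Conserve mass number: 2 + 2 = A + 0, so A = 4.
Conserve atomic number: 1 + 1 = Z + 0, so Z = 2.
A = 4 and Z = 2 is ⁴He — an alpha particle.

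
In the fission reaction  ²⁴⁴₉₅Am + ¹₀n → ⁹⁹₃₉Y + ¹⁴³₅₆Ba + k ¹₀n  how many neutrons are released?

3

Conserve mass number: 245 = 99 + 143 + k, so k = 245 − 242 = 3.
Check atomic number: 95 = 39 + 56 + 0 = 95. ✓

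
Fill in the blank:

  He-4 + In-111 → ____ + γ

Conserve mass number: 4 + 111 = A + 0, so A = 115.
Conserve atomic number: 2 + 49 = Z + 0, so Z = 51.
Z = 51 is antimony, so the species is Sb-115.

Sb-115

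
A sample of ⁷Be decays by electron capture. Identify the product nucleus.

Li-7

Electron capture: mass number changes by +0, atomic number by -1.
A: 7 = 7; Z: 4 − 1 = 3.
Z = 3 is lithium, so the daughter is ⁷Li.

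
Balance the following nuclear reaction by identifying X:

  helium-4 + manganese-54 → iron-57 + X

proton

Conserve mass number: 4 + 54 = 57 + A, so A = 1.
Conserve atomic number: 2 + 25 = 26 + Z, so Z = 1.
A = 1 and Z = 1 is hydrogen-1 — a proton.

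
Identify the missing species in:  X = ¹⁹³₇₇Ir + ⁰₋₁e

Os-193

Conserve mass number: A = 193 + 0, so A = 193.
Conserve atomic number: Z = 77 − 1, so Z = 76.
Z = 76 is osmium, so the species is ¹⁹³₇₆Os.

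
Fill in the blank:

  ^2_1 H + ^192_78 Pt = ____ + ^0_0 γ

Conserve mass number: 2 + 192 = A + 0, so A = 194.
Conserve atomic number: 1 + 78 = Z + 0, so Z = 79.
Z = 79 is gold, so the species is ^194_79 Au.

Au-194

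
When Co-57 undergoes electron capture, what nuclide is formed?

Fe-57

Electron capture: mass number changes by +0, atomic number by -1.
A: 57 = 57; Z: 27 − 1 = 26.
Z = 26 is iron, so the daughter is Fe-57.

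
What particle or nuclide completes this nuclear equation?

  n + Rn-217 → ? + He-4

Conserve mass number: 1 + 217 = A + 4, so A = 214.
Conserve atomic number: 0 + 86 = Z + 2, so Z = 84.
Z = 84 is polonium, so the species is Po-214.

Po-214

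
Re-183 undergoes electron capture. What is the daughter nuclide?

W-183

Electron capture: mass number changes by +0, atomic number by -1.
A: 183 = 183; Z: 75 − 1 = 74.
Z = 74 is tungsten, so the daughter is W-183.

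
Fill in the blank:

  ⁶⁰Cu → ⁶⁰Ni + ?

Conserve mass number: 60 = 60 + A, so A = 0.
Conserve atomic number: 29 = 28 + Z, so Z = 1.
A = 0 and Z = 1 is e⁺ — a positron.

positron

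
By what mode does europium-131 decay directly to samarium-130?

ΔA = 130 − 131 = -1; ΔZ = 62 − 63 = -1.
A drops by 1 and Z drops by 1 — a proton was emitted.

proton emission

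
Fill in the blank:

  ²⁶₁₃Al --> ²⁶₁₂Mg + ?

Conserve mass number: 26 = 26 + A, so A = 0.
Conserve atomic number: 13 = 12 + Z, so Z = 1.
A = 0 and Z = 1 is ⁰₁e — a positron.

positron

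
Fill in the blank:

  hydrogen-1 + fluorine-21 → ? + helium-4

O-18

Conserve mass number: 1 + 21 = A + 4, so A = 18.
Conserve atomic number: 1 + 9 = Z + 2, so Z = 8.
Z = 8 is oxygen, so the species is oxygen-18.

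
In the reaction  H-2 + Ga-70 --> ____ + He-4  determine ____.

Zn-68

Conserve mass number: 2 + 70 = A + 4, so A = 68.
Conserve atomic number: 1 + 31 = Z + 2, so Z = 30.
Z = 30 is zinc, so the species is Zn-68.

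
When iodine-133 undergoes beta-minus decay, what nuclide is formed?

Beta-minus decay: mass number changes by +0, atomic number by +1.
A: 133 = 133; Z: 53 + 1 = 54.
Z = 54 is xenon, so the daughter is xenon-133.

Xe-133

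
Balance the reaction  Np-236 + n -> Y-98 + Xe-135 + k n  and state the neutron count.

Conserve mass number: 237 = 98 + 135 + k, so k = 237 − 233 = 4.
Check atomic number: 93 = 39 + 54 + 0 = 93. ✓

4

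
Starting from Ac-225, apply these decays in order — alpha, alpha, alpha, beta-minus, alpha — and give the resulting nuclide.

Pb-209

Start: (A, Z) = (225, 89).
After α: (221, 87).
After α: (217, 85).
After α: (213, 83).
After β⁻: (213, 84).
After α: (209, 82).
Z = 82 is lead.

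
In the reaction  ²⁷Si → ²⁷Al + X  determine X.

positron

Conserve mass number: 27 = 27 + A, so A = 0.
Conserve atomic number: 14 = 13 + Z, so Z = 1.
A = 0 and Z = 1 is e⁺ — a positron.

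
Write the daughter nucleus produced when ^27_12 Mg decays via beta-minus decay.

Al-27

Beta-minus decay: mass number changes by +0, atomic number by +1.
A: 27 = 27; Z: 12 + 1 = 13.
Z = 13 is aluminium, so the daughter is ^27_13 Al.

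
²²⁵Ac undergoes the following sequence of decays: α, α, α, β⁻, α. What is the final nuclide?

Start: (A, Z) = (225, 89).
After α: (221, 87).
After α: (217, 85).
After α: (213, 83).
After β⁻: (213, 84).
After α: (209, 82).
Z = 82 is lead.

Pb-209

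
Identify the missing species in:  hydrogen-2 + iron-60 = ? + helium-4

Conserve mass number: 2 + 60 = A + 4, so A = 58.
Conserve atomic number: 1 + 26 = Z + 2, so Z = 25.
Z = 25 is manganese, so the species is manganese-58.

Mn-58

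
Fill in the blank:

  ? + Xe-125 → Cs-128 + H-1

Conserve mass number: A + 125 = 128 + 1, so A = 4.
Conserve atomic number: Z + 54 = 55 + 1, so Z = 2.
A = 4 and Z = 2 is He-4 — an alpha particle.

alpha particle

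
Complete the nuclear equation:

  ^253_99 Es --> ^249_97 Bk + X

alpha particle

Conserve mass number: 253 = 249 + A, so A = 4.
Conserve atomic number: 99 = 97 + Z, so Z = 2.
A = 4 and Z = 2 is ^4_2 He — an alpha particle.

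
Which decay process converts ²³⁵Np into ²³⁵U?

beta-plus decay or electron capture

ΔA = 235 − 235 = 0; ΔZ = 92 − 93 = -1.
A is unchanged and Z drops by 1 — a proton has become a neutron (β⁺ emission or electron capture).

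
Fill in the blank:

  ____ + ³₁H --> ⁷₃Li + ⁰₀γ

Conserve mass number: A + 3 = 7 + 0, so A = 4.
Conserve atomic number: Z + 1 = 3 + 0, so Z = 2.
A = 4 and Z = 2 is ⁴₂He — an alpha particle.

alpha particle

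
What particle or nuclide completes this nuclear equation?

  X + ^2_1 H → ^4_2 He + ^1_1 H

Conserve mass number: A + 2 = 4 + 1, so A = 3.
Conserve atomic number: Z + 1 = 2 + 1, so Z = 2.
Z = 2 is helium, so the species is ^3_2 He.

He-3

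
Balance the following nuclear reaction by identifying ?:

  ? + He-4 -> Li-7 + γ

Conserve mass number: A + 4 = 7 + 0, so A = 3.
Conserve atomic number: Z + 2 = 3 + 0, so Z = 1.
A = 3 and Z = 1 is H-3 — a triton.

triton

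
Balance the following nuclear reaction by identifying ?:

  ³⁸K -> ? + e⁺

Conserve mass number: 38 = A + 0, so A = 38.
Conserve atomic number: 19 = Z + 1, so Z = 18.
Z = 18 is argon, so the species is ³⁸Ar.

Ar-38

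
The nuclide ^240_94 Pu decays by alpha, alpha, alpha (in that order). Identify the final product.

Ra-228

Start: (A, Z) = (240, 94).
After α: (236, 92).
After α: (232, 90).
After α: (228, 88).
Z = 88 is radium.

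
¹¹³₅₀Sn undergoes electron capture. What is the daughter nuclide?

Electron capture: mass number changes by +0, atomic number by -1.
A: 113 = 113; Z: 50 − 1 = 49.
Z = 49 is indium, so the daughter is ¹¹³₄₉In.

In-113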